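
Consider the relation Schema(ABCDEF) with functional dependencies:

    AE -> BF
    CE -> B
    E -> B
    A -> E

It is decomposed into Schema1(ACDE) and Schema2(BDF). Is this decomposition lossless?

Common attributes: Schema1 ∩ Schema2 = {D}.
No dependency enlarges {D}, so (D)⁺ = {D}.
The closure contains neither all of Schema1 = {ACDE} nor all of Schema2 = {BDF}, so the common attributes are not a superkey of either fragment. The join is lossy.

No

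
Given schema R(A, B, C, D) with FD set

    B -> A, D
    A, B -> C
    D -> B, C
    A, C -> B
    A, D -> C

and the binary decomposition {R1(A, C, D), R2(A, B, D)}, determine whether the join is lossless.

Common attributes: R1 ∩ R2 = {A, D}.
Closure of {A, D}: D → B, C applies, adding B, C. So (A, D)⁺ = {A, B, C, D}.
This closure contains every attribute of R1, so R1 ∩ R2 → R1. The join is lossless.

Yes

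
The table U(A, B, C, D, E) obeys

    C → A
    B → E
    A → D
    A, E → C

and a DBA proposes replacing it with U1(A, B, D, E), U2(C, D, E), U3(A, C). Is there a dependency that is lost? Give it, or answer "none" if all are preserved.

Check A, E → C: no single fragment contains all of {A, C, E}, and the restricted closure of {A, E} across the fragments never reaches {C}.
C → A is preserved.
B → E is preserved.
A → D is preserved.

A, E → C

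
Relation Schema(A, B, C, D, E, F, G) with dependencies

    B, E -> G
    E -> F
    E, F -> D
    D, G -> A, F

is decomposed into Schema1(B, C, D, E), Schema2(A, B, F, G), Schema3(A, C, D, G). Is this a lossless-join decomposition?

No

Chase test. Columns are A, B, C, D, E, F, G; row i has aⱼ where attribute j ∈ Schemai, else bᵢⱼ.
Initial tableau (one row per fragment):
  row 1: b11 a2 a3 a4 a5 b16 b17
  row 2: a1 a2 b23 b24 b25 a6 a7
  row 3: a1 b32 a3 a4 b35 b36 a7
No row becomes fully distinguished — the join is lossy.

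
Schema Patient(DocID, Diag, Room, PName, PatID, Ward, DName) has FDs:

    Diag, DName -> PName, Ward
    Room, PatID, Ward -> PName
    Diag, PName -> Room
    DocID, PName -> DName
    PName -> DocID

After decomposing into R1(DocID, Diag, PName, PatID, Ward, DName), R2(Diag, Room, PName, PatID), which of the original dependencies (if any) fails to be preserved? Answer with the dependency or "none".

Room, PatID, Ward -> PName

Check Room, PatID, Ward → PName: no single fragment contains all of {Room, PName, PatID, Ward}, and the restricted closure of {Room, PatID, Ward} across the fragments never reaches {PName}.
Diag, DName → PName, Ward is preserved.
Diag, PName → Room is preserved.
DocID, PName → DName is preserved.
PName → DocID is preserved.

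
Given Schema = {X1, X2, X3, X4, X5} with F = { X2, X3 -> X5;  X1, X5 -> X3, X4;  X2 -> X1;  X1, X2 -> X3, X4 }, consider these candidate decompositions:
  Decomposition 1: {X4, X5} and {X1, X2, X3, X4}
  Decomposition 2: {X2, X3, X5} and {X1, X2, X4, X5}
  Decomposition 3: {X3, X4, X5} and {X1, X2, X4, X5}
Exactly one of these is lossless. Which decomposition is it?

Decomposition 1: common = {X4}, closure = {X4} → lossy.
Decomposition 2: common = {X2, X5}, closure = {X1, X2, X3, X4, X5} → lossless.
Decomposition 3: common = {X4, X5}, closure = {X4, X5} → lossy.

Decomposition 2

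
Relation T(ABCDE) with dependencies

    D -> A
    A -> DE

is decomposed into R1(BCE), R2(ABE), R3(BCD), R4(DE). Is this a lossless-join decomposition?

Chase test. Columns are ABCDE; row i has aⱼ where attribute j ∈ Ri, else bᵢⱼ.
Initial tableau (one row per fragment):
  row 1: b11 a2 a3 b14 a5
  row 2: a1 a2 b23 b24 a5
  row 3: b31 a2 a3 a4 b35
  row 4: b41 b42 b43 a4 a5
Rows 3 and 4 agree on D; apply D→A and equate their A entries.
Rows 3 and 4 agree on A; apply A→DE and equate their DE entries.
No row becomes fully distinguished — the join is lossy.

No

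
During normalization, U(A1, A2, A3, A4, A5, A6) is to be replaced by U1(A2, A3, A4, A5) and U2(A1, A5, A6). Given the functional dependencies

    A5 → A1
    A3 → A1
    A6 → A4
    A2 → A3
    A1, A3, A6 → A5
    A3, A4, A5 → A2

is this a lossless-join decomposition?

Common attributes: U1 ∩ U2 = {A5}.
Closure of {A5}: A5 → A1 applies, adding A1. So (A5)⁺ = {A1, A5}.
The closure contains neither all of U1 = {A2, A3, A4, A5} nor all of U2 = {A1, A5, A6}, so the common attributes are not a superkey of either fragment. The join is lossy.

No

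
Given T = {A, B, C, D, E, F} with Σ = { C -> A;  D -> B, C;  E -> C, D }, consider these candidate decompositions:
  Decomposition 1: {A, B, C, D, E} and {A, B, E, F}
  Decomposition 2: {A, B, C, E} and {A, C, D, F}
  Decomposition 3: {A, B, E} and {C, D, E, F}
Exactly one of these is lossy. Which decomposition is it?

Decomposition 2

Decomposition 1: common = {A, B, E}, closure = {A, B, C, D, E} → lossless.
Decomposition 2: common = {A, C}, closure = {A, C} → lossy.
Decomposition 3: common = {E}, closure = {A, B, C, D, E} → lossless.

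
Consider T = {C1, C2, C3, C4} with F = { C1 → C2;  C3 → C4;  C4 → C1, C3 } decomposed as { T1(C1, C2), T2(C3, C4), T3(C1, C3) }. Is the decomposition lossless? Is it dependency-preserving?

Lossless test (chase): Rows 1 and 3 agree on C1; apply C1→C2 and equate their C2 entries. Rows 2 and 3 agree on C3; apply C3→C4 and equate their C4 entries. Rows 2 and 3 agree on C4; apply C4→C1, C3 and equate their C1, C3 entries. Rows 1 and 2 agree on C1; apply C1→C2 and equate their C2 entries. Row 2 is now all distinguished symbols — the join is lossless.
Dependency preservation: C4 → C1, C3 is not contained in any single fragment, but the restricted closure of its left-hand side across the fragments still reaches the right-hand side; the remaining FDs each lie inside some fragment. All dependencies are preserved.

lossless and dependency-preserving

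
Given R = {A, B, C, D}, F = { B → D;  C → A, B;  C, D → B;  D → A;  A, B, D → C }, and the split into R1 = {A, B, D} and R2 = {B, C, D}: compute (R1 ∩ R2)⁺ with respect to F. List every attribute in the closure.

A, B, C, D

R1 ∩ R2 = {B, D}.
D → A applies, adding A
A, B, D → C applies, adding C
Closure: {A, B, C, D}.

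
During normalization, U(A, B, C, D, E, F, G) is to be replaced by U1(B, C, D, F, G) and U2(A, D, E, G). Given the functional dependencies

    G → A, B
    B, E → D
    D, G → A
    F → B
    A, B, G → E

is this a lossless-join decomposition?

Yes

Common attributes: U1 ∩ U2 = {D, G}.
Closure of {D, G}: G → A, B applies, adding A, B; A, B, G → E applies, adding E. So (D, G)⁺ = {A, B, D, E, G}.
This closure contains every attribute of U2, so U1 ∩ U2 → U2. The join is lossless.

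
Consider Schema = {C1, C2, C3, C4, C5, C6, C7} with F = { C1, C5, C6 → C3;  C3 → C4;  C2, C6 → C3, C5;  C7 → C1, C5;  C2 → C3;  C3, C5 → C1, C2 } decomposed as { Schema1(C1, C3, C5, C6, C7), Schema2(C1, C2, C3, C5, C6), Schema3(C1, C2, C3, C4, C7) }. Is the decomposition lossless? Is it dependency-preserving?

Lossless test (chase): Rows 1 and 2 agree on C3; apply C3→C4 and equate their C4 entries. Rows 1 and 3 agree on C3; apply C3→C4 and equate their C4 entries. Rows 1 and 3 agree on C7; apply C7→C1, C5 and equate their C1, C5 entries. Rows 1 and 2 agree on C3, C5; apply C3, C5→C1, C2 and equate their C1, C2 entries. Row 1 is now all distinguished symbols — the join is lossless.
Dependency preservation: every FD's attributes lie within a single fragment, so each can be enforced locally — preserved.

lossless and dependency-preserving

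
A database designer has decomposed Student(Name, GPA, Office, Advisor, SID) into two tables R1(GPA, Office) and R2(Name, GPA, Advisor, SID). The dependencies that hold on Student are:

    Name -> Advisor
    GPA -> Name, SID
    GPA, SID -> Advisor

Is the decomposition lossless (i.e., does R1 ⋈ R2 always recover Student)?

Common attributes: R1 ∩ R2 = {GPA}.
Closure of {GPA}: GPA → Name, SID applies, adding Name, SID; GPA, SID → Advisor applies, adding Advisor. So (GPA)⁺ = {Name, GPA, Advisor, SID}.
This closure contains every attribute of R2, so R1 ∩ R2 → R2. The join is lossless.

Yes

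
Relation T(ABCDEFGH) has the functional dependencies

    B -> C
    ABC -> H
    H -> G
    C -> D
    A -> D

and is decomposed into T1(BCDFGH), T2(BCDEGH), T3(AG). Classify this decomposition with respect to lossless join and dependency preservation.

lossy and not dependency-preserving

Lossless test (chase): applying each FD to every pair of rows produces no changes in the tableau, so no row becomes fully distinguished — the join is lossy.
Dependency preservation: the restricted closure of {ABC} across the fragments never reaches {H}, so ABC → H cannot be enforced without a join — not preserved.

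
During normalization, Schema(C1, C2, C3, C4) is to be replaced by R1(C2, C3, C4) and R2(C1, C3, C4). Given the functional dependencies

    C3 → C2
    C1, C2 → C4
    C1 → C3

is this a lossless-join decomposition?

Common attributes: R1 ∩ R2 = {C3, C4}.
Closure of {C3, C4}: C3 → C2 applies, adding C2. So (C3, C4)⁺ = {C2, C3, C4}.
This closure contains every attribute of R1, so R1 ∩ R2 → R1. The join is lossless.

Yes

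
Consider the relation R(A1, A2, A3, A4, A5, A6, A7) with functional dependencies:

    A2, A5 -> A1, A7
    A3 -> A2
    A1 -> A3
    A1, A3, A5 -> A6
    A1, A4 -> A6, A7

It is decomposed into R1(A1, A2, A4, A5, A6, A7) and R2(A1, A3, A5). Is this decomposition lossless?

Common attributes: R1 ∩ R2 = {A1, A5}.
Closure of {A1, A5}: A1 → A3 applies, adding A3; A1, A3, A5 → A6 applies, adding A6; A3 → A2 applies, adding A2; A2, A5 → A1, A7 applies, adding A7. So (A1, A5)⁺ = {A1, A2, A3, A5, A6, A7}.
This closure contains every attribute of R2, so R1 ∩ R2 → R2. The join is lossless.

Yes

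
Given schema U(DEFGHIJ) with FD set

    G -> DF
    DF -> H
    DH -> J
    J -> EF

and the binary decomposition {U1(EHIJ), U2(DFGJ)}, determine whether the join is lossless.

No

Common attributes: U1 ∩ U2 = {J}.
Closure of {J}: J → EF applies, adding EF. So (J)⁺ = {EFJ}.
The closure contains neither all of U1 = {EHIJ} nor all of U2 = {DFGJ}, so the common attributes are not a superkey of either fragment. The join is lossy.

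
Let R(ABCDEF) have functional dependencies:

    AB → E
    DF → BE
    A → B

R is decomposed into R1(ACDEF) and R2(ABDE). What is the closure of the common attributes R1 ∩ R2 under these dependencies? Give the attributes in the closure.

ABDE

R1 ∩ R2 = {ADE}.
A → B applies, adding B
Closure: {ABDE}.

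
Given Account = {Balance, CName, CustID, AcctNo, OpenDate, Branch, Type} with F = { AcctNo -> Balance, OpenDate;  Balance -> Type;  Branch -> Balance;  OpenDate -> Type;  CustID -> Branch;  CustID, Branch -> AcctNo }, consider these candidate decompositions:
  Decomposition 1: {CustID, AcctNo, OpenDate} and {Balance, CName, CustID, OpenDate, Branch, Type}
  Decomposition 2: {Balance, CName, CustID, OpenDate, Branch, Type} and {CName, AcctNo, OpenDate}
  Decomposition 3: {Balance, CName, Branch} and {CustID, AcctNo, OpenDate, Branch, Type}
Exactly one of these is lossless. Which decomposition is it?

Decomposition 1

Decomposition 1: common = {CustID, OpenDate}, closure = {Balance, CustID, AcctNo, OpenDate, Branch, Type} → lossless.
Decomposition 2: common = {CName, OpenDate}, closure = {CName, OpenDate, Type} → lossy.
Decomposition 3: common = {Branch}, closure = {Balance, Branch, Type} → lossy.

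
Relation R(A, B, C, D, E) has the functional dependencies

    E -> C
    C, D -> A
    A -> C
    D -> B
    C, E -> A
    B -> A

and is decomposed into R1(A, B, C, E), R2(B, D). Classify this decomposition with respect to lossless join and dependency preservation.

Lossless test: (B)⁺ = {A, B, C}, which is a superkey of neither fragment — lossy.
Dependency preservation: C, D → A is not contained in any single fragment, but the restricted closure of its left-hand side across the fragments still reaches the right-hand side; the remaining FDs each lie inside some fragment. All dependencies are preserved.

lossy but dependency-preserving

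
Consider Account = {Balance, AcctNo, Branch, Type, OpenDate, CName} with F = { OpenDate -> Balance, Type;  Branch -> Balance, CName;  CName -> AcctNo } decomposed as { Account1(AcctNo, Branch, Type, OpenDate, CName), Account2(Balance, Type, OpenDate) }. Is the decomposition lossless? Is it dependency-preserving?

Lossless test: (Type, OpenDate)⁺ = {Balance, Type, OpenDate}, which contains all of one fragment — lossless.
Dependency preservation: the restricted closure of {Branch} across the fragments never reaches {Balance, CName}, so Branch → Balance, CName cannot be enforced without a join — not preserved.

lossless but not dependency-preserving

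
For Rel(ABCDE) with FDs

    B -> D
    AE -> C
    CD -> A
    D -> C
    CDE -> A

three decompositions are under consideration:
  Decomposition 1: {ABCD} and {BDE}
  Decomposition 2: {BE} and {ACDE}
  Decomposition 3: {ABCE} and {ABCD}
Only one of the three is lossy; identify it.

Decomposition 2

Decomposition 1: common = {BD}, closure = {ABCD} → lossless.
Decomposition 2: common = {E}, closure = {E} → lossy.
Decomposition 3: common = {ABC}, closure = {ABCD} → lossless.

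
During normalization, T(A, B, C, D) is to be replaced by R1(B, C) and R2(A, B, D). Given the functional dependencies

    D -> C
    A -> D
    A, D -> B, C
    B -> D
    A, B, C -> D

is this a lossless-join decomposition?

Yes

Common attributes: R1 ∩ R2 = {B}.
Closure of {B}: B → D applies, adding D; D → C applies, adding C. So (B)⁺ = {B, C, D}.
This closure contains every attribute of R1, so R1 ∩ R2 → R1. The join is lossless.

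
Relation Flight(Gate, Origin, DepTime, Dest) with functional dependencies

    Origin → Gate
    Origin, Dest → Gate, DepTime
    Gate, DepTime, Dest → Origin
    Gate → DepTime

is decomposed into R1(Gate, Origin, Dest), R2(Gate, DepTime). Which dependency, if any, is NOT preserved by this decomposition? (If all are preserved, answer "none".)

Origin → Gate lies within R1.
Origin, Dest → Gate, DepTime: restricted closure across fragments reaches Gate, DepTime.
Gate, DepTime, Dest → Origin: restricted closure across fragments reaches Origin.
Gate → DepTime lies within R2.
Every dependency is enforceable on the fragments, so the decomposition is dependency-preserving.

none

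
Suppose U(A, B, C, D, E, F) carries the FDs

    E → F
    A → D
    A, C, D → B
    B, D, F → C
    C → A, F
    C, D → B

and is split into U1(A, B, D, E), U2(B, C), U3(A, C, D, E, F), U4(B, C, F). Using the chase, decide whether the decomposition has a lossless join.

Yes

Chase test. Columns are A, B, C, D, E, F; row i has aⱼ where attribute j ∈ Ui, else bᵢⱼ.
Initial tableau (one row per fragment):
  row 1: a1 a2 b13 a4 a5 b16
  row 2: b21 a2 a3 b24 b25 b26
  row 3: a1 b32 a3 a4 a5 a6
  row 4: b41 a2 a3 b44 b45 a6
Rows 1 and 3 agree on E; apply E→F and equate their F entries.
Rows 2 and 3 agree on C; apply C→A, F and equate their A, F entries.
Rows 2 and 4 agree on C; apply C→A, F and equate their A, F entries.
Rows 1 and 2 agree on A; apply A→D and equate their D entries.
Rows 1 and 4 agree on A; apply A→D and equate their D entries.
Rows 2 and 3 agree on A, C, D; apply A, C, D→B and equate their B entries.
Rows 1 and 2 agree on B, D, F; apply B, D, F→C and equate their C entries.
Row 1 is now all distinguished symbols — the join is lossless.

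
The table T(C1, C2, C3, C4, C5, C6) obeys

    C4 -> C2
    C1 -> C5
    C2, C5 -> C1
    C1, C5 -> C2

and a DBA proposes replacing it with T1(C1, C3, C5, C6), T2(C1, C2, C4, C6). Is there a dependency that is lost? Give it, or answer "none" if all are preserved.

Check C2, C5 → C1: no single fragment contains all of {C1, C2, C5}, and the restricted closure of {C2, C5} across the fragments never reaches {C1}.
C4 → C2 is preserved.
C1 → C5 is preserved.
C1, C5 → C2 is preserved.

C2, C5 -> C1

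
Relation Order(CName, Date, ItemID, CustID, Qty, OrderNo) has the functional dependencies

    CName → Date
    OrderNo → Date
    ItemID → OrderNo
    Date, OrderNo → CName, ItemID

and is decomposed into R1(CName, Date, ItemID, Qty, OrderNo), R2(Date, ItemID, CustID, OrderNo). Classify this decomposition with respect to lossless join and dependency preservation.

Lossless test: (Date, ItemID, OrderNo)⁺ = {CName, Date, ItemID, OrderNo}, which is a superkey of neither fragment — lossy.
Dependency preservation: every FD's attributes lie within a single fragment, so each can be enforced locally — preserved.

lossy but dependency-preserving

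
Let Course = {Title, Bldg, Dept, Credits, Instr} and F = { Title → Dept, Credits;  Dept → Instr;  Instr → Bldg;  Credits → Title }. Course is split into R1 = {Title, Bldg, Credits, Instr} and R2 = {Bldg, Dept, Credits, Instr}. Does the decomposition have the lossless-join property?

Common attributes: R1 ∩ R2 = {Bldg, Credits, Instr}.
Closure of {Bldg, Credits, Instr}: Credits → Title applies, adding Title; Title → Dept, Credits applies, adding Dept. So (Bldg, Credits, Instr)⁺ = {Title, Bldg, Dept, Credits, Instr}.
This closure contains every attribute of R1, so R1 ∩ R2 → R1. The join is lossless.

Yes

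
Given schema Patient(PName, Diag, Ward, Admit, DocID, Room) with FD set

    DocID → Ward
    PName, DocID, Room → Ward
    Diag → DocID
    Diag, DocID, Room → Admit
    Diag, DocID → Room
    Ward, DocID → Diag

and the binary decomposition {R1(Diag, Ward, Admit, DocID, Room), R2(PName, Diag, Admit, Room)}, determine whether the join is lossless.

Yes

Common attributes: R1 ∩ R2 = {Diag, Admit, Room}.
Closure of {Diag, Admit, Room}: Diag → DocID applies, adding DocID; DocID → Ward applies, adding Ward. So (Diag, Admit, Room)⁺ = {Diag, Ward, Admit, DocID, Room}.
This closure contains every attribute of R1, so R1 ∩ R2 → R1. The join is lossless.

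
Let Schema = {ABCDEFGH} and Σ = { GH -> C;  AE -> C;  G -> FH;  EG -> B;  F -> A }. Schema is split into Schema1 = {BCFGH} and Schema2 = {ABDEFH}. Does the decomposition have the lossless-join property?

No

Common attributes: Schema1 ∩ Schema2 = {BFH}.
Closure of {BFH}: F → A applies, adding A. So (BFH)⁺ = {ABFH}.
The closure contains neither all of Schema1 = {BCFGH} nor all of Schema2 = {ABDEFH}, so the common attributes are not a superkey of either fragment. The join is lossy.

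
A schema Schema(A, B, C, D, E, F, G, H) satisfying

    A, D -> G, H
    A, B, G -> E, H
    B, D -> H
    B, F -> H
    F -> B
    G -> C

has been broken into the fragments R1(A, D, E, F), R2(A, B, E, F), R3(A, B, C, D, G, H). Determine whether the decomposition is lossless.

Chase test. Columns are A, B, C, D, E, F, G, H; row i has aⱼ where attribute j ∈ Ri, else bᵢⱼ.
Initial tableau (one row per fragment):
  row 1: a1 b12 b13 a4 a5 a6 b17 b18
  row 2: a1 a2 b23 b24 a5 a6 b27 b28
  row 3: a1 a2 a3 a4 b35 b36 a7 a8
Rows 1 and 3 agree on A, D; apply A, D→G, H and equate their G, H entries.
Rows 1 and 2 agree on F; apply F→B and equate their B entries.
Rows 1 and 3 agree on G; apply G→C and equate their C entries.
Rows 1 and 3 agree on A, B, G; apply A, B, G→E, H and equate their E, H entries.
Rows 1 and 2 agree on B, F; apply B, F→H and equate their H entries.
Row 1 is now all distinguished symbols — the join is lossless.

Yes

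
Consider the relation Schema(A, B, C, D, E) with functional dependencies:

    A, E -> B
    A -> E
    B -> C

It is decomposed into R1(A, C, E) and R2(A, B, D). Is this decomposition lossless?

Yes

Common attributes: R1 ∩ R2 = {A}.
Closure of {A}: A → E applies, adding E; A, E → B applies, adding B; B → C applies, adding C. So (A)⁺ = {A, B, C, E}.
This closure contains every attribute of R1, so R1 ∩ R2 → R1. The join is lossless.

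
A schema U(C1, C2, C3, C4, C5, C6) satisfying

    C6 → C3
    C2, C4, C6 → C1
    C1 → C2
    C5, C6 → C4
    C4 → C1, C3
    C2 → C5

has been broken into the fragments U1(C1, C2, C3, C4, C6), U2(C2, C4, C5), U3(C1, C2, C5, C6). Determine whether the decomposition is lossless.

Chase test. Columns are C1, C2, C3, C4, C5, C6; row i has aⱼ where attribute j ∈ Ui, else bᵢⱼ.
Initial tableau (one row per fragment):
  row 1: a1 a2 a3 a4 b15 a6
  row 2: b21 a2 b23 a4 a5 b26
  row 3: a1 a2 b33 b34 a5 a6
Rows 1 and 3 agree on C6; apply C6→C3 and equate their C3 entries.
Rows 1 and 2 agree on C4; apply C4→C1, C3 and equate their C1, C3 entries.
Rows 1 and 2 agree on C2; apply C2→C5 and equate their C5 entries.
Rows 1 and 3 agree on C5, C6; apply C5, C6→C4 and equate their C4 entries.
Row 1 is now all distinguished symbols — the join is lossless.

Yes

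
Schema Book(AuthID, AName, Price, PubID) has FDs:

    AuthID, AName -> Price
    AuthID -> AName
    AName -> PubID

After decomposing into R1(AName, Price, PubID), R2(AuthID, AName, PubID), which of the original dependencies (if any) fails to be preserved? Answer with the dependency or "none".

Check AuthID, AName → Price: no single fragment contains all of {AuthID, AName, Price}, and the restricted closure of {AuthID, AName} across the fragments never reaches {Price}.
AuthID → AName is preserved.
AName → PubID is preserved.

AuthID, AName -> Price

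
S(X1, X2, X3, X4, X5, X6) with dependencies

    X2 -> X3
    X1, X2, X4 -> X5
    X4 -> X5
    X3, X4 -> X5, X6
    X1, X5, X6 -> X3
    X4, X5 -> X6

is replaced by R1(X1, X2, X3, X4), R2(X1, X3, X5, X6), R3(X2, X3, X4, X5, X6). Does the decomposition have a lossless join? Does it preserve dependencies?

Lossless test (chase): Rows 1 and 3 agree on X4; apply X4→X5 and equate their X5 entries. Rows 1 and 3 agree on X3, X4; apply X3, X4→X5, X6 and equate their X5, X6 entries. Row 1 is now all distinguished symbols — the join is lossless.
Dependency preservation: X1, X2, X4 → X5 is not contained in any single fragment, but the restricted closure of its left-hand side across the fragments still reaches the right-hand side; the remaining FDs each lie inside some fragment. All dependencies are preserved.

lossless and dependency-preserving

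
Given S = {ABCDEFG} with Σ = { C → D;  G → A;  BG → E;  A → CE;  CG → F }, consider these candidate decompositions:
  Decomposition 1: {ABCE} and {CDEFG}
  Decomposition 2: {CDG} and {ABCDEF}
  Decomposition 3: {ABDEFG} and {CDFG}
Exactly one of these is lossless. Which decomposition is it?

Decomposition 3

Decomposition 1: common = {CE}, closure = {CDE} → lossy.
Decomposition 2: common = {CD}, closure = {CD} → lossy.
Decomposition 3: common = {DFG}, closure = {ACDEFG} → lossless.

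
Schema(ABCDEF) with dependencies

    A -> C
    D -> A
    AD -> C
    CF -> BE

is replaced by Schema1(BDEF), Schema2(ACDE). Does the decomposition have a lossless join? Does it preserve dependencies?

Lossless test: (DE)⁺ = {ACDE}, which contains all of one fragment — lossless.
Dependency preservation: the restricted closure of {CF} across the fragments never reaches {BE}, so CF → BE cannot be enforced without a join — not preserved.

lossless but not dependency-preserving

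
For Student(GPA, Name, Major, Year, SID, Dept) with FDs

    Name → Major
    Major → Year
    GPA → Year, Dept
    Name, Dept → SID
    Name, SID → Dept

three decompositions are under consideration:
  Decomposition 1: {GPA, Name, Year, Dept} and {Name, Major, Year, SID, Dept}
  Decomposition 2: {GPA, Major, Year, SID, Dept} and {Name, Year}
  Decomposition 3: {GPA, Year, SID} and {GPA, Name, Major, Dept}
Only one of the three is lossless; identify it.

Decomposition 1: common = {Name, Year, Dept}, closure = {Name, Major, Year, SID, Dept} → lossless.
Decomposition 2: common = {Year}, closure = {Year} → lossy.
Decomposition 3: common = {GPA}, closure = {GPA, Year, Dept} → lossy.

Decomposition 1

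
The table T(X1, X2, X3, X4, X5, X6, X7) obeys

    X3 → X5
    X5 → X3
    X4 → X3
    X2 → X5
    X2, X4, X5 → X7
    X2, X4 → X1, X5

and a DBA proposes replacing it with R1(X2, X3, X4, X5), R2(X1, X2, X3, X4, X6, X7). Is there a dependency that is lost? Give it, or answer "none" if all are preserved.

X3 → X5 lies within R1.
X5 → X3 lies within R1.
X4 → X3 lies within R1.
X2 → X5 lies within R1.
X2, X4, X5 → X7: restricted closure across fragments reaches X7.
X2, X4 → X1, X5: restricted closure across fragments reaches X1, X5.
Every dependency is enforceable on the fragments, so the decomposition is dependency-preserving.

none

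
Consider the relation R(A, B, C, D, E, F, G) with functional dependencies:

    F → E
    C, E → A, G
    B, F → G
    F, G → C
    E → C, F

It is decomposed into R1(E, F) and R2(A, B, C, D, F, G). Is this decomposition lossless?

Yes

Common attributes: R1 ∩ R2 = {F}.
Closure of {F}: F → E applies, adding E; E → C, F applies, adding C; C, E → A, G applies, adding A, G. So (F)⁺ = {A, C, E, F, G}.
This closure contains every attribute of R1, so R1 ∩ R2 → R1. The join is lossless.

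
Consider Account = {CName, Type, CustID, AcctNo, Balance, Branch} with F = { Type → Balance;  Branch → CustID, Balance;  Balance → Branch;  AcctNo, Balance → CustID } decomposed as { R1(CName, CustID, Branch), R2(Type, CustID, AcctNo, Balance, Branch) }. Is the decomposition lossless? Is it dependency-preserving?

lossy but dependency-preserving

Lossless test: (CustID, Branch)⁺ = {CustID, Balance, Branch}, which is a superkey of neither fragment — lossy.
Dependency preservation: every FD's attributes lie within a single fragment, so each can be enforced locally — preserved.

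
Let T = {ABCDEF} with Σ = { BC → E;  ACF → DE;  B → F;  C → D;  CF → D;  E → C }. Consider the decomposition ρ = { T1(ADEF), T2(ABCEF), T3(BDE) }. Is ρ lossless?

Chase test. Columns are ABCDEF; row i has aⱼ where attribute j ∈ Ti, else bᵢⱼ.
Initial tableau (one row per fragment):
  row 1: a1 b12 b13 a4 a5 a6
  row 2: a1 a2 a3 b24 a5 a6
  row 3: b31 a2 b33 a4 a5 b36
Rows 2 and 3 agree on B; apply B→F and equate their F entries.
Rows 1 and 2 agree on E; apply E→C and equate their C entries.
Rows 1 and 3 agree on E; apply E→C and equate their C entries.
Rows 1 and 2 agree on ACF; apply ACF→DE and equate their DE entries.
Row 2 is now all distinguished symbols — the join is lossless.

Yes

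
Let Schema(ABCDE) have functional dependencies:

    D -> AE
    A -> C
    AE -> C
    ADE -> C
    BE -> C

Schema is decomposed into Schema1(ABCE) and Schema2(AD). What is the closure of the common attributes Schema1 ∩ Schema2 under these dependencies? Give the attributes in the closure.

Schema1 ∩ Schema2 = {A}.
A → C applies, adding C
Closure: {AC}.

AC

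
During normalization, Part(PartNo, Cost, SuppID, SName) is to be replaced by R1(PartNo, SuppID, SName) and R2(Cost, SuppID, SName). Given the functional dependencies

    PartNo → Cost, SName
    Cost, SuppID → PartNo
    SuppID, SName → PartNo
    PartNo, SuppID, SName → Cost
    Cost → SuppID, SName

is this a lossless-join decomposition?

Common attributes: R1 ∩ R2 = {SuppID, SName}.
Closure of {SuppID, SName}: SuppID, SName → PartNo applies, adding PartNo; PartNo, SuppID, SName → Cost applies, adding Cost. So (SuppID, SName)⁺ = {PartNo, Cost, SuppID, SName}.
This closure contains every attribute of R1, so R1 ∩ R2 → R1. The join is lossless.

Yes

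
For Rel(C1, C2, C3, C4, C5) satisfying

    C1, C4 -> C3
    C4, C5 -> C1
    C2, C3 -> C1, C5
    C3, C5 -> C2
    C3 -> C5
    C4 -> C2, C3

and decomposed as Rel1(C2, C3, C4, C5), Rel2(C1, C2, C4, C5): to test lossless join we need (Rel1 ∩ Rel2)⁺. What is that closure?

C1, C2, C3, C4, C5

Rel1 ∩ Rel2 = {C2, C4, C5}.
C4, C5 → C1 applies, adding C1
C4 → C2, C3 applies, adding C3
Closure: {C1, C2, C3, C4, C5}.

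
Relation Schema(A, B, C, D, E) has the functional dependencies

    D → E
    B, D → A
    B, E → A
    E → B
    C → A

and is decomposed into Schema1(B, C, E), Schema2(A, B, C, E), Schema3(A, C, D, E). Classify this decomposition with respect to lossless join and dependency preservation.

Lossless test (chase): Rows 1 and 2 agree on B, E; apply B, E→A and equate their A entries. Rows 1 and 3 agree on E; apply E→B and equate their B entries. Row 3 is now all distinguished symbols — the join is lossless.
Dependency preservation: B, D → A is not contained in any single fragment, but the restricted closure of its left-hand side across the fragments still reaches the right-hand side; the remaining FDs each lie inside some fragment. All dependencies are preserved.

lossless and dependency-preserving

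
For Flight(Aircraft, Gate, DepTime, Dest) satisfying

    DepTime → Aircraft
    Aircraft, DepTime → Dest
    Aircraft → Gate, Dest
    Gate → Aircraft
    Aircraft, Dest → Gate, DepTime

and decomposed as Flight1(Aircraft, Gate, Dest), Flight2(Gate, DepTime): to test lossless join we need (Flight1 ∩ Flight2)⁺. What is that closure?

Flight1 ∩ Flight2 = {Gate}.
Gate → Aircraft applies, adding Aircraft
Aircraft → Gate, Dest applies, adding Dest
Aircraft, Dest → Gate, DepTime applies, adding DepTime
Closure: {Aircraft, Gate, DepTime, Dest}.

Aircraft, Gate, DepTime, Dest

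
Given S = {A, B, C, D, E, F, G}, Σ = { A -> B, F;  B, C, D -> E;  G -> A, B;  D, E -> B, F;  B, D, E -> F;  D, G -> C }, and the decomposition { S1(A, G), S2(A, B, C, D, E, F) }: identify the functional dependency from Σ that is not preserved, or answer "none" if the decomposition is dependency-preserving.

D, G -> C

Check D, G → C: no single fragment contains all of {C, D, G}, and the restricted closure of {D, G} across the fragments never reaches {C}.
A → B, F is preserved.
B, C, D → E is preserved.
G → A, B is preserved.
D, E → B, F is preserved.
B, D, E → F is preserved.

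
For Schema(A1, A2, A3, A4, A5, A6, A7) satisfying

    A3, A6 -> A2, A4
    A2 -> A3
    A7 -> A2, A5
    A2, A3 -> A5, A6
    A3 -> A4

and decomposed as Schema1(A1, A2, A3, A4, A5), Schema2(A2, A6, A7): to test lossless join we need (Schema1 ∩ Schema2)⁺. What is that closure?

Schema1 ∩ Schema2 = {A2}.
A2 → A3 applies, adding A3
A2, A3 → A5, A6 applies, adding A5, A6
A3 → A4 applies, adding A4
Closure: {A2, A3, A4, A5, A6}.

A2, A3, A4, A5, A6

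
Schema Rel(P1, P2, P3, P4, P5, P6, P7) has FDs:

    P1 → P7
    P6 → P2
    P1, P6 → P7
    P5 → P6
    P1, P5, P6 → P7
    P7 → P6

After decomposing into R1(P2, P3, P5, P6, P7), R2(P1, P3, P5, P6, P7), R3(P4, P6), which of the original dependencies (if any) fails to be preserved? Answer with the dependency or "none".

none

P1 → P7 lies within R2.
P6 → P2 lies within R1.
P1, P6 → P7 lies within R2.
P5 → P6 lies within R1.
P1, P5, P6 → P7 lies within R2.
P7 → P6 lies within R1.
Every dependency is enforceable on the fragments, so the decomposition is dependency-preserving.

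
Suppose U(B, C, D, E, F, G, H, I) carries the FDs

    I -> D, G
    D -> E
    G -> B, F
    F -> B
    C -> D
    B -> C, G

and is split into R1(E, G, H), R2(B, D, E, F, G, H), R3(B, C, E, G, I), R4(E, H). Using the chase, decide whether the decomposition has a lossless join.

Chase test. Columns are B, C, D, E, F, G, H, I; row i has aⱼ where attribute j ∈ Ri, else bᵢⱼ.
Initial tableau (one row per fragment):
  row 1: b11 b12 b13 a4 b15 a6 a7 b18
  row 2: a1 b22 a3 a4 a5 a6 a7 b28
  row 3: a1 a2 b33 a4 b35 a6 b37 a8
  row 4: b41 b42 b43 a4 b45 b46 a7 b48
Rows 1 and 2 agree on G; apply G→B, F and equate their B, F entries.
Rows 1 and 3 agree on G; apply G→B, F and equate their B, F entries.
Rows 1 and 2 agree on B; apply B→C, G and equate their C, G entries.
Rows 1 and 3 agree on B; apply B→C, G and equate their C, G entries.
Rows 1 and 2 agree on C; apply C→D and equate their D entries.
Rows 1 and 3 agree on C; apply C→D and equate their D entries.
No row becomes fully distinguished — the join is lossy.

No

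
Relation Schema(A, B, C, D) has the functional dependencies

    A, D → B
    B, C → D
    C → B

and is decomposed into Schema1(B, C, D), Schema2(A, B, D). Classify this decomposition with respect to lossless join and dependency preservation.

Lossless test: (B, D)⁺ = {B, D}, which is a superkey of neither fragment — lossy.
Dependency preservation: every FD's attributes lie within a single fragment, so each can be enforced locally — preserved.

lossy but dependency-preserving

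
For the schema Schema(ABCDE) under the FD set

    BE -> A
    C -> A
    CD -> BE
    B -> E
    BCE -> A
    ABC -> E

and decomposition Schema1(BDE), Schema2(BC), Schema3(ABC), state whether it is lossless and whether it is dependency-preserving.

Lossless test (chase): Rows 2 and 3 agree on C; apply C→A and equate their A entries. Rows 1 and 2 agree on B; apply B→E and equate their E entries. Rows 1 and 3 agree on B; apply B→E and equate their E entries. Rows 1 and 2 agree on BE; apply BE→A and equate their A entries. No row becomes fully distinguished — the join is lossy.
Dependency preservation: the restricted closure of {CD} across the fragments never reaches {BE}, so CD → BE cannot be enforced without a join — not preserved.

lossy and not dependency-preserving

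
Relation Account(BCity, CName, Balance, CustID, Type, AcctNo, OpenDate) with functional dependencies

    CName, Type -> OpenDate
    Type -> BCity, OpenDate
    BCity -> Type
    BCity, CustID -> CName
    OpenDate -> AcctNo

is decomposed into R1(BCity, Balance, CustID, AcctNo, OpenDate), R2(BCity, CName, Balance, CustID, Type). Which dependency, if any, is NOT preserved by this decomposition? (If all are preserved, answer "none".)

none

CName, Type → OpenDate: restricted closure across fragments reaches OpenDate.
Type → BCity, OpenDate: restricted closure across fragments reaches BCity, OpenDate.
BCity → Type lies within R2.
BCity, CustID → CName lies within R2.
OpenDate → AcctNo lies within R1.
Every dependency is enforceable on the fragments, so the decomposition is dependency-preserving.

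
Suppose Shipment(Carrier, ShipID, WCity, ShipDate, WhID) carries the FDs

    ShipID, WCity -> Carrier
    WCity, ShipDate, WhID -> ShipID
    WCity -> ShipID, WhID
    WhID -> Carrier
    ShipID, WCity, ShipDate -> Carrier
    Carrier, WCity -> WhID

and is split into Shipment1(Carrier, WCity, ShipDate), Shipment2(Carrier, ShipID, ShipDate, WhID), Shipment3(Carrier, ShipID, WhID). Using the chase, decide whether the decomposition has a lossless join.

Chase test. Columns are Carrier, ShipID, WCity, ShipDate, WhID; row i has aⱼ where attribute j ∈ Shipmenti, else bᵢⱼ.
Initial tableau (one row per fragment):
  row 1: a1 b12 a3 a4 b15
  row 2: a1 a2 b23 a4 a5
  row 3: a1 a2 b33 b34 a5
No row becomes fully distinguished — the join is lossy.

No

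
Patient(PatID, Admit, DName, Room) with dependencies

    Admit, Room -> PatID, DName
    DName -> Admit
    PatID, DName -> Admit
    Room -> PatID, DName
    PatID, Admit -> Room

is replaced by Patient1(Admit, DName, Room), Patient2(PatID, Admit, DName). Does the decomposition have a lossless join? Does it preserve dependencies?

lossy and not dependency-preserving

Lossless test: (Admit, DName)⁺ = {Admit, DName}, which is a superkey of neither fragment — lossy.
Dependency preservation: the restricted closure of {Admit, Room} across the fragments never reaches {PatID, DName}, so Admit, Room → PatID, DName cannot be enforced without a join — not preserved.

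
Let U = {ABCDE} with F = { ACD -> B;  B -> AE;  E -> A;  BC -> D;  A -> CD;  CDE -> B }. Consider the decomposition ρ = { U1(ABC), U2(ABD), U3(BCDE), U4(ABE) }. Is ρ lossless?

Chase test. Columns are ABCDE; row i has aⱼ where attribute j ∈ Ui, else bᵢⱼ.
Initial tableau (one row per fragment):
  row 1: a1 a2 a3 b14 b15
  row 2: a1 a2 b23 a4 b25
  row 3: b31 a2 a3 a4 a5
  row 4: a1 a2 b43 b44 a5
Rows 1 and 2 agree on B; apply B→AE and equate their AE entries.
Rows 1 and 3 agree on B; apply B→AE and equate their AE entries.
Rows 1 and 3 agree on BC; apply BC→D and equate their D entries.
Rows 1 and 2 agree on A; apply A→CD and equate their CD entries.
Rows 1 and 4 agree on A; apply A→CD and equate their CD entries.
Row 1 is now all distinguished symbols — the join is lossless.

Yes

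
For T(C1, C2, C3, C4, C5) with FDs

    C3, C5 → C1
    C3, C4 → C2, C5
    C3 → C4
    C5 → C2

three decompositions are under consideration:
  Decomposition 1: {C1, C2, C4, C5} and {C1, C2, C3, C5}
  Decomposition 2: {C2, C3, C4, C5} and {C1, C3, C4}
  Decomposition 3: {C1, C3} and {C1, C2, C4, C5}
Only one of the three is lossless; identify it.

Decomposition 1: common = {C1, C2, C5}, closure = {C1, C2, C5} → lossy.
Decomposition 2: common = {C3, C4}, closure = {C1, C2, C3, C4, C5} → lossless.
Decomposition 3: common = {C1}, closure = {C1} → lossy.

Decomposition 2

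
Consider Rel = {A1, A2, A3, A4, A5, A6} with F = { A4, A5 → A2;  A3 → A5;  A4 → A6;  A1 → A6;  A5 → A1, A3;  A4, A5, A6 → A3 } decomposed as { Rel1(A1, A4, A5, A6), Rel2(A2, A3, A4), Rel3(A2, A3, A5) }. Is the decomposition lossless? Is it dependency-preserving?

lossless and dependency-preserving

Lossless test (chase): Rows 2 and 3 agree on A3; apply A3→A5 and equate their A5 entries. Rows 1 and 2 agree on A4; apply A4→A6 and equate their A6 entries. Rows 1 and 2 agree on A5; apply A5→A1, A3 and equate their A1, A3 entries. Rows 1 and 3 agree on A5; apply A5→A1, A3 and equate their A1, A3 entries. Rows 1 and 2 agree on A4, A5; apply A4, A5→A2 and equate their A2 entries. Rows 1 and 3 agree on A1; apply A1→A6 and equate their A6 entries. Row 1 is now all distinguished symbols — the join is lossless.
Dependency preservation: A4, A5 → A2; A5 → A1, A3; A4, A5, A6 → A3 are not contained in any single fragment, but the restricted closure of each left-hand side across the fragments still reaches the right-hand side; the remaining FDs each lie inside some fragment. All dependencies are preserved.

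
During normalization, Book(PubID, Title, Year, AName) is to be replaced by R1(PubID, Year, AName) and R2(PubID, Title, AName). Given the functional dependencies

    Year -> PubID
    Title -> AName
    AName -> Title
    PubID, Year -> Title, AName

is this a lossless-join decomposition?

Common attributes: R1 ∩ R2 = {PubID, AName}.
Closure of {PubID, AName}: AName → Title applies, adding Title. So (PubID, AName)⁺ = {PubID, Title, AName}.
This closure contains every attribute of R2, so R1 ∩ R2 → R2. The join is lossless.

Yes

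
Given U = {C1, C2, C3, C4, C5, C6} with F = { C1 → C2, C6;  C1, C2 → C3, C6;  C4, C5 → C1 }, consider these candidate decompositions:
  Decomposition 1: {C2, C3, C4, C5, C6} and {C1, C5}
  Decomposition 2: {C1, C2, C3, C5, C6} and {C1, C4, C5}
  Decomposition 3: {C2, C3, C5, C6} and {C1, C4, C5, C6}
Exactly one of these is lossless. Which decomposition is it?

Decomposition 1: common = {C5}, closure = {C5} → lossy.
Decomposition 2: common = {C1, C5}, closure = {C1, C2, C3, C5, C6} → lossless.
Decomposition 3: common = {C5, C6}, closure = {C5, C6} → lossy.

Decomposition 2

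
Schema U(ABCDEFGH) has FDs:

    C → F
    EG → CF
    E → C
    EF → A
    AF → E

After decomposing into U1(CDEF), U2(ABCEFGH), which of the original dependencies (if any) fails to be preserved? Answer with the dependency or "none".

none

C → F lies within U1.
EG → CF lies within U2.
E → C lies within U1.
EF → A lies within U2.
AF → E lies within U2.
Every dependency is enforceable on the fragments, so the decomposition is dependency-preserving.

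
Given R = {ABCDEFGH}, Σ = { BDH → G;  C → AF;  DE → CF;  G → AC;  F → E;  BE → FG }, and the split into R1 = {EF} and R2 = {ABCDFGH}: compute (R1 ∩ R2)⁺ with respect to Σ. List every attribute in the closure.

R1 ∩ R2 = {F}.
F → E applies, adding E
Closure: {EF}.

EF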